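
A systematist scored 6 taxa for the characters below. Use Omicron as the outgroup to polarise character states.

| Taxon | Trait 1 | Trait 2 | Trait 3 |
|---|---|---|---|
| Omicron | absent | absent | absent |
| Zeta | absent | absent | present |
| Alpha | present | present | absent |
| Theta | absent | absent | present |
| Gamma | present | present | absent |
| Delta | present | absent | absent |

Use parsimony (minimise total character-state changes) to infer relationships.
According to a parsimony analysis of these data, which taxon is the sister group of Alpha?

Gamma

The outgroup has state 'absent' for every character, so 'present' is the derived state throughout.
Only Alpha, Delta, and Gamma show the derived state 'present' for Trait 1, supporting them as a clade.
Trait 2: derived state 'present' in Alpha and Gamma only — synapomorphy for {Alpha, Gamma}.
Trait 3 (derived state 'present') is shared by Theta and Zeta — a synapomorphy uniting that clade.
Most parsimonious ingroup topology: ((Zeta,Theta),((Alpha,Gamma),Delta)).
Alpha and Gamma form a cherry on this tree, so they are sister taxa.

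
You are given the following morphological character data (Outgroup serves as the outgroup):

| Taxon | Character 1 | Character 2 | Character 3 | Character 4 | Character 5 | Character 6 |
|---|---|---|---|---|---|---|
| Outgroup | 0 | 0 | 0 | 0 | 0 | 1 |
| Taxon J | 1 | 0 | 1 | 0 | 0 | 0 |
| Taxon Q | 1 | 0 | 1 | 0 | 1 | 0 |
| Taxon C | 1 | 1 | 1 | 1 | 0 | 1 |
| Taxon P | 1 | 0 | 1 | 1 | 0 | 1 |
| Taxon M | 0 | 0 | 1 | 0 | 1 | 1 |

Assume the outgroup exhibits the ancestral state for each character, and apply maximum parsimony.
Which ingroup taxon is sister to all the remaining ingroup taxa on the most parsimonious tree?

Character polarity is set by the outgroup: the derived state is whichever differs from the outgroup's state, so for Character 6 the derived state is '0', and for the remaining characters it is '1'.
Character 1 (derived state '1') is shared by Taxon C, Taxon J, Taxon P, and Taxon Q — a synapomorphy uniting that clade.
Character 2 (derived state '1') is unique to Taxon C (autapomorphy; uninformative for grouping).
Character 3 (derived state '1') is shared by all ingroup taxa — unites the whole ingroup.
Only Taxon C and Taxon P show the derived state '1' for Character 4, supporting them as a clade.
Character 5 (state '1') occurs in Taxon M and Taxon Q but conflicts with the nesting implied by the other characters — most parsimoniously interpreted as homoplasy.
Character 6: derived state '0' in Taxon J and Taxon Q only — synapomorphy for {Taxon J, Taxon Q}.
Most parsimonious ingroup topology: (((Taxon J,Taxon Q),(Taxon C,Taxon P)),Taxon M).
Taxon M is sister to the clade containing all other ingroup taxa, so it is the earliest-diverging (most basal) ingroup lineage.

Taxon M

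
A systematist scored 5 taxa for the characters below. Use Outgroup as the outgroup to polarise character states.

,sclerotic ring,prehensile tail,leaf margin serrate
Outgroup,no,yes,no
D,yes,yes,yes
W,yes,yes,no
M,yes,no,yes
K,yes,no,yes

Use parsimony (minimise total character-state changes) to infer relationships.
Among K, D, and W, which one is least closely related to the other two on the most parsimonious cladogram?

W

Character polarity is set by the outgroup: the derived state is whichever differs from the outgroup's state, so for prehensile tail the derived state is 'no', and for the remaining characters it is 'yes'.
All ingroup taxa share the derived state 'yes' for sclerotic ring; it defines the ingroup but does not resolve relationships within it.
prehensile tail (derived state 'no') is shared by K and M — a synapomorphy uniting that clade.
Only D, K, and M show the derived state 'yes' for leaf margin serrate, supporting them as a clade.
Most parsimonious ingroup topology: ((D,(M,K)),W).
K and D share a more recent common ancestor with each other than either does with W, so W is the least closely related of the three.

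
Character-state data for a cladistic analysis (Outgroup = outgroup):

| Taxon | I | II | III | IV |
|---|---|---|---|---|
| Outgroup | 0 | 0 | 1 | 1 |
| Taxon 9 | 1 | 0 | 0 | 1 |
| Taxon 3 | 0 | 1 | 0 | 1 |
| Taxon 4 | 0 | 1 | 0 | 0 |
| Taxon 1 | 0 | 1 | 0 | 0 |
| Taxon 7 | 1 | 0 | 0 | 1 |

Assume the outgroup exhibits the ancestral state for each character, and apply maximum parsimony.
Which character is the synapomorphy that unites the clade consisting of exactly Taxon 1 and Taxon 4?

Character polarity is set by the outgroup: the derived state is whichever differs from the outgroup's state, so for III, IV the derived state is '0', and for the remaining characters it is '1'.
Only Taxon 7 and Taxon 9 show the derived state '1' for I, supporting them as a clade.
II: derived state '1' in Taxon 1, Taxon 3, and Taxon 4 only — synapomorphy for {Taxon 1, Taxon 3, Taxon 4}.
III (derived state '0') is shared by all ingroup taxa — unites the whole ingroup.
IV: derived state '0' in Taxon 1 and Taxon 4 only — synapomorphy for {Taxon 1, Taxon 4}.
Most parsimonious ingroup topology: ((Taxon 9,Taxon 7),(Taxon 3,(Taxon 4,Taxon 1))).
The clade {Taxon 1, Taxon 4} is supported by IV: its derived state '0' occurs in exactly those taxa and in no other taxon (including the outgroup).

IV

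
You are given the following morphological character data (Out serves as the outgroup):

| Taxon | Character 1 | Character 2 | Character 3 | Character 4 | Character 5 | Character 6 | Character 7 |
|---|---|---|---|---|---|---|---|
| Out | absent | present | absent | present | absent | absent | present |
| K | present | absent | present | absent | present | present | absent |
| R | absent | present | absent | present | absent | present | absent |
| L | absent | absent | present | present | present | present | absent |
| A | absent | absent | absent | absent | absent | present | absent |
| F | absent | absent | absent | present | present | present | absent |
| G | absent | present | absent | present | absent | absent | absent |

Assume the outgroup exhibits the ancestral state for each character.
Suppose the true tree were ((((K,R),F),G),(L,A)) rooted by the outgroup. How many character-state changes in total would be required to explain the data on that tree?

14

Map each character onto ((((K,R),F),G),(L,A)) (rooted by Out) and count the minimum state changes it requires (Fitch parsimony):
Character 1: 1; Character 2: 3; Character 3: 2; Character 4: 2; Character 5: 3; Character 6: 2; Character 7: 1.
Total tree length = 14.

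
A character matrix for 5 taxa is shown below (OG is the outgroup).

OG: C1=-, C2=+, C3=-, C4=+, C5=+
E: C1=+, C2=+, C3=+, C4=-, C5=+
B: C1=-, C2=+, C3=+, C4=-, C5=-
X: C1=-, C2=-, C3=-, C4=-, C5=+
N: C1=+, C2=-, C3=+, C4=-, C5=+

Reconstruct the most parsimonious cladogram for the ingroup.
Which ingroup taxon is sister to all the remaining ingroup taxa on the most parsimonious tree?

X

Character polarity is set by the outgroup: the derived state is whichever differs from the outgroup's state, so for C2, C4, C5 the derived state is '-', and for the remaining characters it is '+'.
C1: derived state '+' in E and N only — synapomorphy for {E, N}.
C2 groups N and X, which is incompatible with the clades supported by the remaining characters; treating it as convergent (homoplasy) costs fewer steps than any alternative tree.
C3: derived state '+' in B, E, and N only — synapomorphy for {B, E, N}.
C4 (derived state '-') is shared by all ingroup taxa — unites the whole ingroup.
C5: derived state '-' in B only — an autapomorphy, so it tells us nothing about relationships among taxa.
Most parsimonious ingroup topology: (((E,N),B),X).
X is sister to the clade containing all other ingroup taxa, so it is the earliest-diverging (most basal) ingroup lineage.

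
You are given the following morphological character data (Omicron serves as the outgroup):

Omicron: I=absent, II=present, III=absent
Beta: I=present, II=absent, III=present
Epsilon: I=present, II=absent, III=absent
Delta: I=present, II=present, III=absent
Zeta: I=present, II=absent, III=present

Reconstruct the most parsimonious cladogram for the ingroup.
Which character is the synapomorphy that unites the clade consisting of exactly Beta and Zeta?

III

Character polarity is set by the outgroup: the derived state is whichever differs from the outgroup's state, so for II the derived state is 'absent', and for the remaining characters it is 'present'.
All ingroup taxa share the derived state 'present' for I; it defines the ingroup but does not resolve relationships within it.
II (derived state 'absent') is shared by Beta, Epsilon, and Zeta — a synapomorphy uniting that clade.
III (derived state 'present') is shared by Beta and Zeta — a synapomorphy uniting that clade.
Most parsimonious ingroup topology: (((Beta,Zeta),Epsilon),Delta).
The clade {Beta, Zeta} is supported by III: its derived state 'present' occurs in exactly those taxa and in no other taxon (including the outgroup).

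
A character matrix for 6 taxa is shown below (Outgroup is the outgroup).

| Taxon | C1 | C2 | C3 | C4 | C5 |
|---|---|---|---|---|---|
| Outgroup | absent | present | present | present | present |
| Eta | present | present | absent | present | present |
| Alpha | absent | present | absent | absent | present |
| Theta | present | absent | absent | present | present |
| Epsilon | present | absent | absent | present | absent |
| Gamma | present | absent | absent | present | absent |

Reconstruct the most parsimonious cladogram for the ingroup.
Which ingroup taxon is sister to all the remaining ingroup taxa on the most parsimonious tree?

Alpha

Character polarity is set by the outgroup: the derived state is whichever differs from the outgroup's state, so for C2, C3, C4, C5 the derived state is 'absent', and for the remaining characters it is 'present'.
C1: derived state 'present' in Epsilon, Eta, Gamma, and Theta only — synapomorphy for {Epsilon, Eta, Gamma, Theta}.
C2: derived state 'absent' in Epsilon, Gamma, and Theta only — synapomorphy for {Epsilon, Gamma, Theta}.
C3 (derived state 'absent') is shared by all ingroup taxa — unites the whole ingroup.
C4 (derived state 'absent') is unique to Alpha (autapomorphy; uninformative for grouping).
Only Epsilon and Gamma show the derived state 'absent' for C5, supporting them as a clade.
Most parsimonious ingroup topology: ((Eta,(Theta,(Epsilon,Gamma))),Alpha).
Alpha is sister to the clade containing all other ingroup taxa, so it is the earliest-diverging (most basal) ingroup lineage.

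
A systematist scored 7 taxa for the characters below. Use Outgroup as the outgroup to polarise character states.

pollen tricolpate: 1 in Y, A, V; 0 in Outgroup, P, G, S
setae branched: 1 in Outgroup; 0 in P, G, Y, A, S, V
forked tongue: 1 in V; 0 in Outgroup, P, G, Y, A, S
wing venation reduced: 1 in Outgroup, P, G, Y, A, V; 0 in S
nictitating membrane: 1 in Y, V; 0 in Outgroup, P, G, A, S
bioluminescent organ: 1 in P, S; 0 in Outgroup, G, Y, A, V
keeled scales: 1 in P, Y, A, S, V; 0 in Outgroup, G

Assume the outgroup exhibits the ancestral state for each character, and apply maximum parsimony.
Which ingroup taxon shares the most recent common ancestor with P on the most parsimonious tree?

S

Character polarity is set by the outgroup: the derived state is whichever differs from the outgroup's state, so for setae branched, wing venation reduced the derived state is '0', and for the remaining characters it is '1'.
Only A, V, and Y show the derived state '1' for pollen tricolpate, supporting them as a clade.
setae branched (derived state '0') is shared by all ingroup taxa — unites the whole ingroup.
forked tongue (derived state '1') is unique to V (autapomorphy; uninformative for grouping).
wing venation reduced: derived state '0' in S only — an autapomorphy, so it tells us nothing about relationships among taxa.
nictitating membrane (derived state '1') is shared by V and Y — a synapomorphy uniting that clade.
bioluminescent organ: derived state '1' in P and S only — synapomorphy for {P, S}.
Only A, P, S, V, and Y show the derived state '1' for keeled scales, supporting them as a clade.
Most parsimonious ingroup topology: (G,(((V,Y),A),(S,P))).
P and S form a cherry on this tree, so they are sister taxa.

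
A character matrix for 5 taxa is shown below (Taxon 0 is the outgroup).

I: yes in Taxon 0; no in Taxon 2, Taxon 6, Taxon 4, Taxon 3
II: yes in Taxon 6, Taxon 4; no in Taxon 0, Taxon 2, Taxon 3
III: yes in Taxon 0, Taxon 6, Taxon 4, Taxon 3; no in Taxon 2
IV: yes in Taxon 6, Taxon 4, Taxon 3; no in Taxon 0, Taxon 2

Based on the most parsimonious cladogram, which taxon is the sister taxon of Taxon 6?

Taxon 4

Character polarity is set by the outgroup: the derived state is whichever differs from the outgroup's state, so for I, III the derived state is 'no', and for the remaining characters it is 'yes'.
I (derived state 'no') is shared by all ingroup taxa — unites the whole ingroup.
II (derived state 'yes') is shared by Taxon 4 and Taxon 6 — a synapomorphy uniting that clade.
III: derived state 'no' in Taxon 2 only — an autapomorphy, so it tells us nothing about relationships among taxa.
IV (derived state 'yes') is shared by Taxon 3, Taxon 4, and Taxon 6 — a synapomorphy uniting that clade.
Most parsimonious ingroup topology: (Taxon 2,((Taxon 6,Taxon 4),Taxon 3)).
Taxon 6 and Taxon 4 form a cherry on this tree, so they are sister taxa.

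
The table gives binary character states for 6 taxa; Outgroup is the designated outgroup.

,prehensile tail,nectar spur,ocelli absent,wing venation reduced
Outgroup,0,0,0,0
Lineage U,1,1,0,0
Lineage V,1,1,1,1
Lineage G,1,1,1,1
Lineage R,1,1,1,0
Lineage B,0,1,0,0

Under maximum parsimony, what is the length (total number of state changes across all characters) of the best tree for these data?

The outgroup has state '0' for every character, so '1' is the derived state throughout.
prehensile tail (derived state '1') is shared by Lineage G, Lineage R, Lineage U, and Lineage V — a synapomorphy uniting that clade.
nectar spur (derived state '1') is shared by all ingroup taxa — unites the whole ingroup.
Only Lineage G, Lineage R, and Lineage V show the derived state '1' for ocelli absent, supporting them as a clade.
wing venation reduced (derived state '1') is shared by Lineage G and Lineage V — a synapomorphy uniting that clade.
Most parsimonious ingroup topology: ((Lineage U,((Lineage V,Lineage G),Lineage R)),Lineage B).
Changes per character on this tree: prehensile tail: 1; nectar spur: 1; ocelli absent: 1; wing venation reduced: 1.
Total = 4.

4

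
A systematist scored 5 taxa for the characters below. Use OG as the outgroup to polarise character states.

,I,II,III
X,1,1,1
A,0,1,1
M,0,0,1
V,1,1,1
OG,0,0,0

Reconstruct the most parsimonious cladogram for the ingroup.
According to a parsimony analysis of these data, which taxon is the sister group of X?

V

The outgroup has state '0' for every character, so '1' is the derived state throughout.
I (derived state '1') is shared by V and X — a synapomorphy uniting that clade.
II (derived state '1') is shared by A, V, and X — a synapomorphy uniting that clade.
All ingroup taxa share the derived state '1' for III; it defines the ingroup but does not resolve relationships within it.
Most parsimonious ingroup topology: (((X,V),A),M).
X and V form a cherry on this tree, so they are sister taxa.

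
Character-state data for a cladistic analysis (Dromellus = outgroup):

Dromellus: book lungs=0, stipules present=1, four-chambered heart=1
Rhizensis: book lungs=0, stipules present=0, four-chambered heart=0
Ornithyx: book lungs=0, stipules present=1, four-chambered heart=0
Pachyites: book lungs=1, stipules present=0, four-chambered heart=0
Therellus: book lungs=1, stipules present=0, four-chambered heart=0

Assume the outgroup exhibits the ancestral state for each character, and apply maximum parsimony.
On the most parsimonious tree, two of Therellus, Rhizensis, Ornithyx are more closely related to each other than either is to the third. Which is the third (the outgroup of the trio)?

Character polarity is set by the outgroup: the derived state is whichever differs from the outgroup's state, so for stipules present, four-chambered heart the derived state is '0', and for the remaining characters it is '1'.
book lungs (derived state '1') is shared by Pachyites and Therellus — a synapomorphy uniting that clade.
stipules present: derived state '0' in Pachyites, Rhizensis, and Therellus only — synapomorphy for {Pachyites, Rhizensis, Therellus}.
four-chambered heart (derived state '0') is shared by all ingroup taxa — unites the whole ingroup.
Most parsimonious ingroup topology: ((Rhizensis,(Pachyites,Therellus)),Ornithyx).
Therellus and Rhizensis share a more recent common ancestor with each other than either does with Ornithyx, so Ornithyx is the least closely related of the three.

Ornithyx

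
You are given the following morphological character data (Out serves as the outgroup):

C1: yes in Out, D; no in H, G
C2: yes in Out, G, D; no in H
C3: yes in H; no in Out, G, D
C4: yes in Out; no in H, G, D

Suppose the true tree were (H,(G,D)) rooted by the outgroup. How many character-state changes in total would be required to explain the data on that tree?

5

Map each character onto (H,(G,D)) (rooted by Out) and count the minimum state changes it requires (Fitch parsimony):
C1: 2; C2: 1; C3: 1; C4: 1.
Total tree length = 5.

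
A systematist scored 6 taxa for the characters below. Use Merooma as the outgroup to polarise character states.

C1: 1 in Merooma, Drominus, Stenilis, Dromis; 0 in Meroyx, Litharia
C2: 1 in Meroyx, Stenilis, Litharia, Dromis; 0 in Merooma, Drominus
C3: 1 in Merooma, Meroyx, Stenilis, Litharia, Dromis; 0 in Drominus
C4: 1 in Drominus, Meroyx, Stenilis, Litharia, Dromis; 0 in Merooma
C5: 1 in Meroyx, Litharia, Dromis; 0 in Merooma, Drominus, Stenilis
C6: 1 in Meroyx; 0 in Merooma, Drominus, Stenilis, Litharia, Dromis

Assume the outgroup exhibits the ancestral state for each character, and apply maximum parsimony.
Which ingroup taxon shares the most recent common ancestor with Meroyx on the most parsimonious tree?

Character polarity is set by the outgroup: the derived state is whichever differs from the outgroup's state, so for C1, C3 the derived state is '0', and for the remaining characters it is '1'.
C1 (derived state '0') is shared by Litharia and Meroyx — a synapomorphy uniting that clade.
Only Dromis, Litharia, Meroyx, and Stenilis show the derived state '1' for C2, supporting them as a clade.
C3 (derived state '0') is unique to Drominus (autapomorphy; uninformative for grouping).
All ingroup taxa share the derived state '1' for C4; it defines the ingroup but does not resolve relationships within it.
Only Dromis, Litharia, and Meroyx show the derived state '1' for C5, supporting them as a clade.
C6 (derived state '1') is unique to Meroyx (autapomorphy; uninformative for grouping).
Most parsimonious ingroup topology: (Drominus,(((Meroyx,Litharia),Dromis),Stenilis)).
Meroyx and Litharia form a cherry on this tree, so they are sister taxa.

Litharia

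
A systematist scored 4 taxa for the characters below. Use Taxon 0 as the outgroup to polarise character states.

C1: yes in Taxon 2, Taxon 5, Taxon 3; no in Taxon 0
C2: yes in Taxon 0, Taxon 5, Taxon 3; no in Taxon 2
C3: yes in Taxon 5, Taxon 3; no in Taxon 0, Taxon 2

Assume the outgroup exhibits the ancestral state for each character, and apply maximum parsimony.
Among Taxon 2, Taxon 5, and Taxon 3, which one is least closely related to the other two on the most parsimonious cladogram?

Character polarity is set by the outgroup: the derived state is whichever differs from the outgroup's state, so for C2 the derived state is 'no', and for the remaining characters it is 'yes'.
All ingroup taxa share the derived state 'yes' for C1; it defines the ingroup but does not resolve relationships within it.
C2: derived state 'no' in Taxon 2 only — an autapomorphy, so it tells us nothing about relationships among taxa.
C3 (derived state 'yes') is shared by Taxon 3 and Taxon 5 — a synapomorphy uniting that clade.
Most parsimonious ingroup topology: (Taxon 2,(Taxon 5,Taxon 3)).
Taxon 5 and Taxon 3 share a more recent common ancestor with each other than either does with Taxon 2, so Taxon 2 is the least closely related of the three.

Taxon 2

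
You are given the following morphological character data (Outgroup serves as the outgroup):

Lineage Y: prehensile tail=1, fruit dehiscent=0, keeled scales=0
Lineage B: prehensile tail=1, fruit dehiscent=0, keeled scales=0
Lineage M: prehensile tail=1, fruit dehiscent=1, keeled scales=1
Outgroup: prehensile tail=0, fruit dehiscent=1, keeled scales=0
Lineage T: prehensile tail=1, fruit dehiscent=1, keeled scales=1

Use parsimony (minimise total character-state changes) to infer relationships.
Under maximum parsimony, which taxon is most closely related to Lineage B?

Lineage Y

Character polarity is set by the outgroup: the derived state is whichever differs from the outgroup's state, so for fruit dehiscent the derived state is '0', and for the remaining characters it is '1'.
All ingroup taxa share the derived state '1' for prehensile tail; it defines the ingroup but does not resolve relationships within it.
Only Lineage B and Lineage Y show the derived state '0' for fruit dehiscent, supporting them as a clade.
Only Lineage M and Lineage T show the derived state '1' for keeled scales, supporting them as a clade.
Most parsimonious ingroup topology: ((Lineage T,Lineage M),(Lineage B,Lineage Y)).
Lineage B and Lineage Y form a cherry on this tree, so they are sister taxa.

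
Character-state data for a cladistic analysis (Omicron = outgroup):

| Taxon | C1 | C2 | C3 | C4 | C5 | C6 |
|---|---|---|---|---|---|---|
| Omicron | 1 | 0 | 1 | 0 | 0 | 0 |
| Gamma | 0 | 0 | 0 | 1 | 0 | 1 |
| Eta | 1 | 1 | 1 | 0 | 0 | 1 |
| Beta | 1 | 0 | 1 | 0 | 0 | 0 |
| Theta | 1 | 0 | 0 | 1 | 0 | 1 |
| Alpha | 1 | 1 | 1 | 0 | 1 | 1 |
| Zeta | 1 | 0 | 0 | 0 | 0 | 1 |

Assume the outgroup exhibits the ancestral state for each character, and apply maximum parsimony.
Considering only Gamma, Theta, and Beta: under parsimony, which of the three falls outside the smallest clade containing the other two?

Beta

Character polarity is set by the outgroup: the derived state is whichever differs from the outgroup's state, so for C1, C3 the derived state is '0', and for the remaining characters it is '1'.
C1 (derived state '0') is unique to Gamma (autapomorphy; uninformative for grouping).
C2: derived state '1' in Alpha and Eta only — synapomorphy for {Alpha, Eta}.
C3 (derived state '0') is shared by Gamma, Theta, and Zeta — a synapomorphy uniting that clade.
Only Gamma and Theta show the derived state '1' for C4, supporting them as a clade.
C5 (derived state '1') is unique to Alpha (autapomorphy; uninformative for grouping).
Only Alpha, Eta, Gamma, Theta, and Zeta show the derived state '1' for C6, supporting them as a clade.
Most parsimonious ingroup topology: ((((Gamma,Theta),Zeta),(Eta,Alpha)),Beta).
Gamma and Theta share a more recent common ancestor with each other than either does with Beta, so Beta is the least closely related of the three.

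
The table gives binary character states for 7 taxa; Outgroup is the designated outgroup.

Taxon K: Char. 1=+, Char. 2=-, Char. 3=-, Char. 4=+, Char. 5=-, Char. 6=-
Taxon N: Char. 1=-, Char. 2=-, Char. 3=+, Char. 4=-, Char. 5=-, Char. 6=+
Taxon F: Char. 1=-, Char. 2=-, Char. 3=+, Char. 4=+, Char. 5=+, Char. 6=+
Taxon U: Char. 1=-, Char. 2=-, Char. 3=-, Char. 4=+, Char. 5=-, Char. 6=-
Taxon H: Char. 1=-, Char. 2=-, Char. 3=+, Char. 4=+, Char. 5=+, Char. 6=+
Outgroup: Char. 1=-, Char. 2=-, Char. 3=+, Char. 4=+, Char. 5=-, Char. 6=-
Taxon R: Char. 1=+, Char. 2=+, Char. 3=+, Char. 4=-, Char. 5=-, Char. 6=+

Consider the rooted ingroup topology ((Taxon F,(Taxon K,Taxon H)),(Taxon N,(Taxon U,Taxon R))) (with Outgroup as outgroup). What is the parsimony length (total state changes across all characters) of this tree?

12

Map each character onto ((Taxon F,(Taxon K,Taxon H)),(Taxon N,(Taxon U,Taxon R))) (rooted by Outgroup) and count the minimum state changes it requires (Fitch parsimony):
Char. 1: 2; Char. 2: 1; Char. 3: 2; Char. 4: 2; Char. 5: 2; Char. 6: 3.
Total tree length = 12.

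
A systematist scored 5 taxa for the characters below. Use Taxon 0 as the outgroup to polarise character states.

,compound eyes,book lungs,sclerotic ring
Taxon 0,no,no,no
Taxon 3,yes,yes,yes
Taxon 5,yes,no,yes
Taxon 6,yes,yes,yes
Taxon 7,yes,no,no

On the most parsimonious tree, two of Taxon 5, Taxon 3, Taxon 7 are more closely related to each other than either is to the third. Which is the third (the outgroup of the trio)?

The outgroup has state 'no' for every character, so 'yes' is the derived state throughout.
All ingroup taxa share the derived state 'yes' for compound eyes; it defines the ingroup but does not resolve relationships within it.
Only Taxon 3 and Taxon 6 show the derived state 'yes' for book lungs, supporting them as a clade.
sclerotic ring: derived state 'yes' in Taxon 3, Taxon 5, and Taxon 6 only — synapomorphy for {Taxon 3, Taxon 5, Taxon 6}.
Most parsimonious ingroup topology: (((Taxon 3,Taxon 6),Taxon 5),Taxon 7).
Taxon 3 and Taxon 5 share a more recent common ancestor with each other than either does with Taxon 7, so Taxon 7 is the least closely related of the three.

Taxon 7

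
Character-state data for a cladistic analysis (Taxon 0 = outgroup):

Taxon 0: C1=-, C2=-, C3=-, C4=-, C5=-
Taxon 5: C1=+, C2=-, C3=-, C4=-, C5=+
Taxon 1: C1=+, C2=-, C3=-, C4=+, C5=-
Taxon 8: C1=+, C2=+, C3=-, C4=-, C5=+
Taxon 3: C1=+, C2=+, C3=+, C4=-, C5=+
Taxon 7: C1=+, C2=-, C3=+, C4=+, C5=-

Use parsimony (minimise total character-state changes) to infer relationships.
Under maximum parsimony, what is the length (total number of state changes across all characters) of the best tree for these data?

6

The outgroup has state '-' for every character, so '+' is the derived state throughout.
All ingroup taxa share the derived state '+' for C1; it defines the ingroup but does not resolve relationships within it.
Only Taxon 3 and Taxon 8 show the derived state '+' for C2, supporting them as a clade.
C3 groups Taxon 3 and Taxon 7, which is incompatible with the clades supported by the remaining characters; treating it as convergent (homoplasy) costs fewer steps than any alternative tree.
Only Taxon 1 and Taxon 7 show the derived state '+' for C4, supporting them as a clade.
C5 (derived state '+') is shared by Taxon 3, Taxon 5, and Taxon 8 — a synapomorphy uniting that clade.
Most parsimonious ingroup topology: ((Taxon 5,(Taxon 8,Taxon 3)),(Taxon 1,Taxon 7)).
Changes per character on this tree: C1: 1; C2: 1; C3: 2; C4: 1; C5: 1.
Total = 6.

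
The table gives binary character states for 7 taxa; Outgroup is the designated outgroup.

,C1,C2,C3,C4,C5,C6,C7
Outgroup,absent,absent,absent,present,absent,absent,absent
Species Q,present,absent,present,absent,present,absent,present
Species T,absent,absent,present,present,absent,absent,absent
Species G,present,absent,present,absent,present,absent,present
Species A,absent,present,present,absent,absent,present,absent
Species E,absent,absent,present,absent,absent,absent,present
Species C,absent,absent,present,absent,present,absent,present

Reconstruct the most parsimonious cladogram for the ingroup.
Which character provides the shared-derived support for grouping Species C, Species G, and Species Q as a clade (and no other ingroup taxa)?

Character polarity is set by the outgroup: the derived state is whichever differs from the outgroup's state, so for C4 the derived state is 'absent', and for the remaining characters it is 'present'.
C1: derived state 'present' in Species G and Species Q only — synapomorphy for {Species G, Species Q}.
C2: derived state 'present' in Species A only — an autapomorphy, so it tells us nothing about relationships among taxa.
C3 (derived state 'present') is shared by all ingroup taxa — unites the whole ingroup.
C4 (derived state 'absent') is shared by Species A, Species C, Species E, Species G, and Species Q — a synapomorphy uniting that clade.
C5: derived state 'present' in Species C, Species G, and Species Q only — synapomorphy for {Species C, Species G, Species Q}.
C6 (derived state 'present') is unique to Species A (autapomorphy; uninformative for grouping).
C7: derived state 'present' in Species C, Species E, Species G, and Species Q only — synapomorphy for {Species C, Species E, Species G, Species Q}.
Most parsimonious ingroup topology: (((((Species Q,Species G),Species C),Species E),Species A),Species T).
The clade {Species C, Species G, Species Q} is supported by C5: its derived state 'present' occurs in exactly those taxa and in no other taxon (including the outgroup).

C5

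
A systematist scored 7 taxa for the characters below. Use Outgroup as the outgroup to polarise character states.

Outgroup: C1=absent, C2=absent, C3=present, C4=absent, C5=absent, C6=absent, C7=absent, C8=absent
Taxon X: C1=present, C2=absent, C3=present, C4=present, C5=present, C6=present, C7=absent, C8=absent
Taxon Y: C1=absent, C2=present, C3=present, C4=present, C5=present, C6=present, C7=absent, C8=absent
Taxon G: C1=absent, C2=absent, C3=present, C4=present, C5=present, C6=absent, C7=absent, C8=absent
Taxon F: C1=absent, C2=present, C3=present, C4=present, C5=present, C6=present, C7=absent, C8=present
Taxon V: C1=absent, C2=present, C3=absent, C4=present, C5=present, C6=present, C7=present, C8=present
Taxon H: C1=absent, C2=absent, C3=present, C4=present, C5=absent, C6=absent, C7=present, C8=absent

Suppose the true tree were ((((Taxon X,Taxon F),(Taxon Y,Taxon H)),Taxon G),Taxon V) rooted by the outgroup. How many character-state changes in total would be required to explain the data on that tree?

15

Map each character onto ((((Taxon X,Taxon F),(Taxon Y,Taxon H)),Taxon G),Taxon V) (rooted by Outgroup) and count the minimum state changes it requires (Fitch parsimony):
C1: 1; C2: 3; C3: 1; C4: 1; C5: 2; C6: 3; C7: 2; C8: 2.
Total tree length = 15.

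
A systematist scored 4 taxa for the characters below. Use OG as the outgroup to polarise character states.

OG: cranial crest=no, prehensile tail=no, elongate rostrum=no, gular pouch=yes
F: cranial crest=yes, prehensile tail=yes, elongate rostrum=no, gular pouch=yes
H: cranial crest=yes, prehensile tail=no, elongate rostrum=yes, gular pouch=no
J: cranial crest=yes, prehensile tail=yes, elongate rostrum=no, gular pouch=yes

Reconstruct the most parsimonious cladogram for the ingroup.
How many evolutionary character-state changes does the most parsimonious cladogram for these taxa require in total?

Character polarity is set by the outgroup: the derived state is whichever differs from the outgroup's state, so for gular pouch the derived state is 'no', and for the remaining characters it is 'yes'.
All ingroup taxa share the derived state 'yes' for cranial crest; it defines the ingroup but does not resolve relationships within it.
prehensile tail: derived state 'yes' in F and J only — synapomorphy for {F, J}.
elongate rostrum: derived state 'yes' in H only — an autapomorphy, so it tells us nothing about relationships among taxa.
gular pouch (derived state 'no') is unique to H (autapomorphy; uninformative for grouping).
Most parsimonious ingroup topology: ((F,J),H).
Changes per character on this tree: cranial crest: 1; prehensile tail: 1; elongate rostrum: 1; gular pouch: 1.
Total = 4.

4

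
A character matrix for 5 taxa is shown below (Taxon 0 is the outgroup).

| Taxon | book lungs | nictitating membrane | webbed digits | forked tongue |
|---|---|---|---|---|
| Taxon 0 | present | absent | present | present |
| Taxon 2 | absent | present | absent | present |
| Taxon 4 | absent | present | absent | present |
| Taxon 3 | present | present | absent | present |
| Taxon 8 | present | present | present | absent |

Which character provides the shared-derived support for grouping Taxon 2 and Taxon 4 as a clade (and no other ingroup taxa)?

Character polarity is set by the outgroup: the derived state is whichever differs from the outgroup's state, so for book lungs, webbed digits, forked tongue the derived state is 'absent', and for the remaining characters it is 'present'.
Only Taxon 2 and Taxon 4 show the derived state 'absent' for book lungs, supporting them as a clade.
All ingroup taxa share the derived state 'present' for nictitating membrane; it defines the ingroup but does not resolve relationships within it.
Only Taxon 2, Taxon 3, and Taxon 4 show the derived state 'absent' for webbed digits, supporting them as a clade.
forked tongue (derived state 'absent') is unique to Taxon 8 (autapomorphy; uninformative for grouping).
Most parsimonious ingroup topology: (((Taxon 2,Taxon 4),Taxon 3),Taxon 8).
The clade {Taxon 2, Taxon 4} is supported by book lungs: its derived state 'absent' occurs in exactly those taxa and in no other taxon (including the outgroup).

book lungs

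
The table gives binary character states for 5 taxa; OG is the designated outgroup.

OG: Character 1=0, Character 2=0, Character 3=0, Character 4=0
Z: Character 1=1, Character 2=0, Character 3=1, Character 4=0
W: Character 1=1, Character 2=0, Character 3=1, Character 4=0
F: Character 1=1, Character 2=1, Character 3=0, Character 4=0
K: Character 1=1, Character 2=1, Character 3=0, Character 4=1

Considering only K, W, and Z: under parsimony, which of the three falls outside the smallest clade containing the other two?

K

The outgroup has state '0' for every character, so '1' is the derived state throughout.
All ingroup taxa share the derived state '1' for Character 1; it defines the ingroup but does not resolve relationships within it.
Only F and K show the derived state '1' for Character 2, supporting them as a clade.
Character 3 (derived state '1') is shared by W and Z — a synapomorphy uniting that clade.
Character 4 (derived state '1') is unique to K (autapomorphy; uninformative for grouping).
Most parsimonious ingroup topology: ((Z,W),(F,K)).
W and Z share a more recent common ancestor with each other than either does with K, so K is the least closely related of the three.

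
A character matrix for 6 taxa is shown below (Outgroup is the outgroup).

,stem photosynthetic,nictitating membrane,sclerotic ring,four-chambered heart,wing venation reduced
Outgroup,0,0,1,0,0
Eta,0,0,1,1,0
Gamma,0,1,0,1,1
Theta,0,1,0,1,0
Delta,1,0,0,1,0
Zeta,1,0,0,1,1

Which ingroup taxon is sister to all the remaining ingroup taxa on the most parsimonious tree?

Character polarity is set by the outgroup: the derived state is whichever differs from the outgroup's state, so for sclerotic ring the derived state is '0', and for the remaining characters it is '1'.
stem photosynthetic: derived state '1' in Delta and Zeta only — synapomorphy for {Delta, Zeta}.
nictitating membrane: derived state '1' in Gamma and Theta only — synapomorphy for {Gamma, Theta}.
sclerotic ring (derived state '0') is shared by Delta, Gamma, Theta, and Zeta — a synapomorphy uniting that clade.
four-chambered heart (derived state '1') is shared by all ingroup taxa — unites the whole ingroup.
wing venation reduced (state '1') occurs in Gamma and Zeta but conflicts with the nesting implied by the other characters — most parsimoniously interpreted as homoplasy.
Most parsimonious ingroup topology: (Eta,((Gamma,Theta),(Delta,Zeta))).
Eta is sister to the clade containing all other ingroup taxa, so it is the earliest-diverging (most basal) ingroup lineage.

Eta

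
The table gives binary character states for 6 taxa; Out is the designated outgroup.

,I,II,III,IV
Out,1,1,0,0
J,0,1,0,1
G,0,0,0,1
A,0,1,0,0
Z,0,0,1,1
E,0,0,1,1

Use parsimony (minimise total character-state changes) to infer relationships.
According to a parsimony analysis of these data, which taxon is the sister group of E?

Character polarity is set by the outgroup: the derived state is whichever differs from the outgroup's state, so for I, II the derived state is '0', and for the remaining characters it is '1'.
All ingroup taxa share the derived state '0' for I; it defines the ingroup but does not resolve relationships within it.
Only E, G, and Z show the derived state '0' for II, supporting them as a clade.
Only E and Z show the derived state '1' for III, supporting them as a clade.
IV: derived state '1' in E, G, J, and Z only — synapomorphy for {E, G, J, Z}.
Most parsimonious ingroup topology: ((J,(G,(Z,E))),A).
E and Z form a cherry on this tree, so they are sister taxa.

Z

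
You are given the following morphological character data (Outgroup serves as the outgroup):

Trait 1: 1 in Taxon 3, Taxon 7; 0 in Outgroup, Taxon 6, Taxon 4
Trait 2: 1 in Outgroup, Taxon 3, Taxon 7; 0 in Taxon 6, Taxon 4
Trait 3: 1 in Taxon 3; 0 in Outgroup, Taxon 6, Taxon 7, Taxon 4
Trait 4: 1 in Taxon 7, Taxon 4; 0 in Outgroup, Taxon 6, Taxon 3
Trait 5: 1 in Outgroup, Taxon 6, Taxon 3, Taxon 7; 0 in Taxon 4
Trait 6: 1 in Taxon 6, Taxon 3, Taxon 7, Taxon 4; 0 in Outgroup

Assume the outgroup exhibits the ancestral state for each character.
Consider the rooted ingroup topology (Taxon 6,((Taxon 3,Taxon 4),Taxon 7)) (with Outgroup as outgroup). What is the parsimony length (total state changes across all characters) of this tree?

9

Map each character onto (Taxon 6,((Taxon 3,Taxon 4),Taxon 7)) (rooted by Outgroup) and count the minimum state changes it requires (Fitch parsimony):
Trait 1: 2; Trait 2: 2; Trait 3: 1; Trait 4: 2; Trait 5: 1; Trait 6: 1.
Total tree length = 9.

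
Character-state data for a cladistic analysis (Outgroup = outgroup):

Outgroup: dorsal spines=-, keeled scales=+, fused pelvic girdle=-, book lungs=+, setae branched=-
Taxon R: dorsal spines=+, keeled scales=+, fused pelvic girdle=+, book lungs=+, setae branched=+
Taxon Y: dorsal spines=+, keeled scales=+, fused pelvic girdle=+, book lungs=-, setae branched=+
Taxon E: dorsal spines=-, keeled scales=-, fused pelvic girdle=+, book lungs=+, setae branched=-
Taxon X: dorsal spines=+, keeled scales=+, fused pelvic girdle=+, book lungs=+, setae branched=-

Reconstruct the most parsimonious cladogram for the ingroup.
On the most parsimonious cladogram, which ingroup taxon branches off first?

Taxon E

Character polarity is set by the outgroup: the derived state is whichever differs from the outgroup's state, so for keeled scales, book lungs the derived state is '-', and for the remaining characters it is '+'.
Only Taxon R, Taxon X, and Taxon Y show the derived state '+' for dorsal spines, supporting them as a clade.
keeled scales (derived state '-') is unique to Taxon E (autapomorphy; uninformative for grouping).
fused pelvic girdle (derived state '+') is shared by all ingroup taxa — unites the whole ingroup.
book lungs: derived state '-' in Taxon Y only — an autapomorphy, so it tells us nothing about relationships among taxa.
setae branched (derived state '+') is shared by Taxon R and Taxon Y — a synapomorphy uniting that clade.
Most parsimonious ingroup topology: (((Taxon R,Taxon Y),Taxon X),Taxon E).
Taxon E is sister to the clade containing all other ingroup taxa, so it is the earliest-diverging (most basal) ingroup lineage.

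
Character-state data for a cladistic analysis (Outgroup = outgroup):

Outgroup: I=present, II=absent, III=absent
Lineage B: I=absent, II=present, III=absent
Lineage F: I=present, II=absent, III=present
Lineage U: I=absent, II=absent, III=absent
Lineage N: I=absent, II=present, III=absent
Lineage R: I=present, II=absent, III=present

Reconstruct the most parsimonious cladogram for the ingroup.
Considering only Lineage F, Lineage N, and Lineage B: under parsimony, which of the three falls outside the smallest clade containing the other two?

Lineage F

Character polarity is set by the outgroup: the derived state is whichever differs from the outgroup's state, so for I the derived state is 'absent', and for the remaining characters it is 'present'.
Only Lineage B, Lineage N, and Lineage U show the derived state 'absent' for I, supporting them as a clade.
II (derived state 'present') is shared by Lineage B and Lineage N — a synapomorphy uniting that clade.
Only Lineage F and Lineage R show the derived state 'present' for III, supporting them as a clade.
Most parsimonious ingroup topology: (((Lineage B,Lineage N),Lineage U),(Lineage F,Lineage R)).
Lineage N and Lineage B share a more recent common ancestor with each other than either does with Lineage F, so Lineage F is the least closely related of the three.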